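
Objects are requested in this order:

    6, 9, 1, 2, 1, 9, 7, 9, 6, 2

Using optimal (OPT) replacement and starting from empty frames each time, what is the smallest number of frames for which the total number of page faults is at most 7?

3

f=1: 10 faults
f=2: 8 faults
f=3: 6 faults
f=4: 5 faults
f=5: 5 faults
Smallest f with faults ≤ 7 is 3.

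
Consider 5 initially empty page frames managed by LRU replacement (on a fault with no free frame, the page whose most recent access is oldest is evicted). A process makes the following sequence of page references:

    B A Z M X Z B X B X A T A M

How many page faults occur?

7

B -> fault, frames (B)
A -> fault, frames (B A)
Z -> fault, frames (B A Z)
M -> fault, frames (B A Z M)
X -> fault, frames (B A Z M X)
Z -> hit
B -> hit
X -> hit
B -> hit
X -> hit
A -> hit
T -> fault, evict M, frames (Z B X A T)
A -> hit
M -> fault, evict Z, frames (B X T A M)
Page faults: 7.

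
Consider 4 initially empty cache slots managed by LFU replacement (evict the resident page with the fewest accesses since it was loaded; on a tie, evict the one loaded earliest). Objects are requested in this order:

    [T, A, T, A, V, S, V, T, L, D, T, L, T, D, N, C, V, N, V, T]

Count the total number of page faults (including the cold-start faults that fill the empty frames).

T: fault, frames {T}
A: fault, frames {T,A}
T: hit
A: hit
V: fault, frames {T,A,V}
S: fault, frames {T,A,V,S}
V: hit
T: hit
L: fault, evict S, frames {T,A,V,L}
D: fault, evict L, frames {T,A,V,D}
T: hit
L: fault, evict D, frames {T,A,V,L}
T: hit
D: fault, evict L, frames {T,A,V,D}
N: fault, evict D, frames {T,A,V,N}
C: fault, evict N, frames {T,A,V,C}
V: hit
N: fault, evict C, frames {T,A,V,N}
V: hit
T: hit
Page faults: 11.

11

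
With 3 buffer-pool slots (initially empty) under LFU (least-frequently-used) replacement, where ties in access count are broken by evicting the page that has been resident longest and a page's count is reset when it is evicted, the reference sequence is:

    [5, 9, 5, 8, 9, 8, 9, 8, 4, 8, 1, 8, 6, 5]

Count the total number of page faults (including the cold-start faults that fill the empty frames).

5: miss, frames {5}
9: miss, frames {5,9}
5: hit
8: miss, frames {5,9,8}
9: hit
8: hit
9: hit
8: hit
4: miss, evict 5, frames {9,8,4}
8: hit
1: miss, evict 4, frames {9,8,1}
8: hit
6: miss, evict 1, frames {9,8,6}
5: miss, evict 6, frames {9,8,5}
Page faults: 7.

7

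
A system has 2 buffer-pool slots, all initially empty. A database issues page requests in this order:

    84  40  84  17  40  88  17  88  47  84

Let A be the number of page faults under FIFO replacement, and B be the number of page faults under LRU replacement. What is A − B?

-2

Under FIFO: F F . F . F . . F F → 6 faults.
Under LRU: F F . F F F F . F F → 8 faults.
A − B = 6 − 8 = -2.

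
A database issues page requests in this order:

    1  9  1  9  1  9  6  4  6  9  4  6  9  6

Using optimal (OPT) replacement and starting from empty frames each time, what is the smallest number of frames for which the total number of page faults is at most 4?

3

f=1: 14 faults
f=2: 6 faults
f=3: 4 faults
f=4: 4 faults
Smallest f with faults ≤ 4 is 3.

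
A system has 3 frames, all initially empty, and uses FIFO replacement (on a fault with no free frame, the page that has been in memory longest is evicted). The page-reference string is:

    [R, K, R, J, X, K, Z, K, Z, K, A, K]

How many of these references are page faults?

R: miss, frames {R}
K: miss, frames {R,K}
R: hit
J: miss, frames {R,K,J}
X: miss, evict R, frames {K,J,X}
K: hit
Z: miss, evict K, frames {J,X,Z}
K: miss, evict J, frames {X,Z,K}
Z: hit
K: hit
A: miss, evict X, frames {Z,K,A}
K: hit
Page faults: 7.

7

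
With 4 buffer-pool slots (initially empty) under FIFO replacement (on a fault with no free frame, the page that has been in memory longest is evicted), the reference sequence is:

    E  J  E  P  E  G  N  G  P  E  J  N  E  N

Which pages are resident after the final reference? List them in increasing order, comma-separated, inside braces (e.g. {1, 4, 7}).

{E, G, J, N}

E → fault, frames [E]
J → fault, frames [E, J]
E → hit
P → fault, frames [E, J, P]
E → hit
G → fault, frames [E, J, P, G]
N → fault, evict E, frames [J, P, G, N]
G → hit
P → hit
E → fault, evict J, frames [P, G, N, E]
J → fault, evict P, frames [G, N, E, J]
N → hit
E → hit
N → hit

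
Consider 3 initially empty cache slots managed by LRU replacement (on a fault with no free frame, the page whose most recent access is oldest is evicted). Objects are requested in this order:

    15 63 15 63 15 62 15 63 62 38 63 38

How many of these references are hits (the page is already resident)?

15 → fault, frames {15}
63 → fault, frames {15,63}
15 → hit
63 → hit
15 → hit
62 → fault, frames {63,15,62}
15 → hit
63 → hit
62 → hit
38 → fault, evict 15, frames {63,62,38}
63 → hit
38 → hit
Hits: 8.

8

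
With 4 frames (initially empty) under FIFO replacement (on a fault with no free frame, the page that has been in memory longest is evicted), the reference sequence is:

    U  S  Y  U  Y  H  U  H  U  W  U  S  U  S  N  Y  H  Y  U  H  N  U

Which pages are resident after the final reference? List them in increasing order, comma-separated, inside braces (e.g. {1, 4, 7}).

{H, N, U, Y}

U -> miss, frames (U)
S -> miss, frames (U S)
Y -> miss, frames (U S Y)
U -> hit
Y -> hit
H -> miss, frames (U S Y H)
U -> hit
H -> hit
U -> hit
W -> miss, evict U, frames (S Y H W)
U -> miss, evict S, frames (Y H W U)
S -> miss, evict Y, frames (H W U S)
U -> hit
S -> hit
N -> miss, evict H, frames (W U S N)
Y -> miss, evict W, frames (U S N Y)
H -> miss, evict U, frames (S N Y H)
Y -> hit
U -> miss, evict S, frames (N Y H U)
H -> hit
N -> hit
U -> hit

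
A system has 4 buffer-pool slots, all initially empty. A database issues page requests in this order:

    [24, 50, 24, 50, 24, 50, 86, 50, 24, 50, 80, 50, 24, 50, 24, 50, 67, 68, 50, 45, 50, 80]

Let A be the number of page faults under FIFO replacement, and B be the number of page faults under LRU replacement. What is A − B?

Under FIFO: F F . . . . F . . . F . . . . . F F F F . F → 9 faults.
Under LRU: F F . . . . F . . . F . . . . . F F . F . F → 8 faults.
A − B = 9 − 8 = 1.

1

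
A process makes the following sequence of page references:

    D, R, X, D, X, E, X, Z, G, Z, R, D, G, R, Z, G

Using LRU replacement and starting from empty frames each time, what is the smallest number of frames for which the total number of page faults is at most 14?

2

f=1: 16 faults
f=2: 13 faults
f=3: 10 faults
f=4: 8 faults
f=5: 8 faults
f=6: 6 faults
Smallest f with faults ≤ 14 is 2.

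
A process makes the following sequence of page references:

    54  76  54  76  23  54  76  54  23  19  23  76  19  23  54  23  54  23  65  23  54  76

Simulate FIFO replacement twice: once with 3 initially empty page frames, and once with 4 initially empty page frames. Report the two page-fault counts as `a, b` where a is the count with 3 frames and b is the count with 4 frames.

3 frames: F F . . F . . . . F . . . . F . . . F F . F → 8 faults.
4 frames: F F . . F . . . . F . . . . . . . . F . F F → 7 faults.
7 < 8: adding a frame reduced faults, as is typical.

8, 7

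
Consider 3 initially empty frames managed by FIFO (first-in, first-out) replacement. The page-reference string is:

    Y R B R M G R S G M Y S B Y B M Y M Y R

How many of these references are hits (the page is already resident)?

9

Y -> fault, frames (Y)
R -> fault, frames (Y R)
B -> fault, frames (Y R B)
R -> hit
M -> fault, evict Y, frames (R B M)
G -> fault, evict R, frames (B M G)
R -> fault, evict B, frames (M G R)
S -> fault, evict M, frames (G R S)
G -> hit
M -> fault, evict G, frames (R S M)
Y -> fault, evict R, frames (S M Y)
S -> hit
B -> fault, evict S, frames (M Y B)
Y -> hit
B -> hit
M -> hit
Y -> hit
M -> hit
Y -> hit
R -> fault, evict M, frames (Y B R)
Hits: 9.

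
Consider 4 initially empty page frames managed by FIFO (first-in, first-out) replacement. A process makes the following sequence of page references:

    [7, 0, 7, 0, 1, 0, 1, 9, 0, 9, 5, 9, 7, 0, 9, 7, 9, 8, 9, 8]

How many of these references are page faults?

7 -> fault, frames (7)
0 -> fault, frames (7 0)
7 -> hit
0 -> hit
1 -> fault, frames (7 0 1)
0 -> hit
1 -> hit
9 -> fault, frames (7 0 1 9)
0 -> hit
9 -> hit
5 -> fault, evict 7, frames (0 1 9 5)
9 -> hit
7 -> fault, evict 0, frames (1 9 5 7)
0 -> fault, evict 1, frames (9 5 7 0)
9 -> hit
7 -> hit
9 -> hit
8 -> fault, evict 9, frames (5 7 0 8)
9 -> fault, evict 5, frames (7 0 8 9)
8 -> hit
Page faults: 9.

9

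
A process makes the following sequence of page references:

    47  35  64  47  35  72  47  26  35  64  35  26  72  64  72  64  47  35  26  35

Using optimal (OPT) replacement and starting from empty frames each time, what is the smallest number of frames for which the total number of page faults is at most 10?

f=1: 20 faults
f=2: 13 faults
f=3: 9 faults
f=4: 6 faults
f=5: 5 faults
Smallest f with faults ≤ 10 is 3.

3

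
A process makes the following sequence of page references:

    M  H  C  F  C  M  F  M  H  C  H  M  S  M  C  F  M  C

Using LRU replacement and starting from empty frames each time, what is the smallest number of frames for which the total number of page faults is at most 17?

f=1: 18 faults
f=2: 14 faults
f=3: 10 faults
f=4: 6 faults
f=5: 5 faults
Smallest f with faults ≤ 17 is 2.

2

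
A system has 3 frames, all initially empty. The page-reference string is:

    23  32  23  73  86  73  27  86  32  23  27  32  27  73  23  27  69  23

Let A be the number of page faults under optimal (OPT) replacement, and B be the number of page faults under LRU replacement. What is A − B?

Under OPT: F F . F F . F . . F . . . F . . F . → 8 faults.
Under LRU: F F . F F . F . F F F . . F F . F . → 11 faults.
A − B = 8 − 11 = -3.

-3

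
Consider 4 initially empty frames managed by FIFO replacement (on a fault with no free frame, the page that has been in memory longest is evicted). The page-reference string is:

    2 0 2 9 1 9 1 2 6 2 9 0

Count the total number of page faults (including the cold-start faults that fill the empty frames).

7

2: fault, frames {2}
0: fault, frames {2,0}
2: hit
9: fault, frames {2,0,9}
1: fault, frames {2,0,9,1}
9: hit
1: hit
2: hit
6: fault, evict 2, frames {0,9,1,6}
2: fault, evict 0, frames {9,1,6,2}
9: hit
0: fault, evict 9, frames {1,6,2,0}
Page faults: 7.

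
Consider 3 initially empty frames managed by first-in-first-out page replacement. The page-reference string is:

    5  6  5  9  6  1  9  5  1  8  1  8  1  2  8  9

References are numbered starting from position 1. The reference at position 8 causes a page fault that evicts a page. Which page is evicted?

6

pos 1: 5: miss, frames [5]
pos 2: 6: miss, frames [5, 6]
pos 3: 5: hit
pos 4: 9: miss, frames [5, 6, 9]
pos 5: 6: hit
pos 6: 1: miss, evict 5, frames [6, 9, 1]
pos 7: 9: hit
pos 8: 5: miss, evict 6, frames [9, 1, 5]
At position 8, page 6 is evicted.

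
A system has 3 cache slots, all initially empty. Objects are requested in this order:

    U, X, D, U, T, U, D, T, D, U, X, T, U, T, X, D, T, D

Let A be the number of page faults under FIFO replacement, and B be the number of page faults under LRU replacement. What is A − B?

Under FIFO: F F F . F F . . . . F . . . . F F . → 8 faults.
Under LRU: F F F . F . . . . . F F . . . F . . → 7 faults.
A − B = 8 − 7 = 1.

1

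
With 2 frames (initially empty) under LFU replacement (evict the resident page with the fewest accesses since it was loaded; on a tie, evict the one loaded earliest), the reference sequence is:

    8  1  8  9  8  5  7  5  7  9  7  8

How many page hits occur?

3

8 -> miss, frames {8}
1 -> miss, frames {8,1}
8 -> hit
9 -> miss, evict 1, frames {8,9}
8 -> hit
5 -> miss, evict 9, frames {8,5}
7 -> miss, evict 5, frames {8,7}
5 -> miss, evict 7, frames {8,5}
7 -> miss, evict 5, frames {8,7}
9 -> miss, evict 7, frames {8,9}
7 -> miss, evict 9, frames {8,7}
8 -> hit
Hits: 3.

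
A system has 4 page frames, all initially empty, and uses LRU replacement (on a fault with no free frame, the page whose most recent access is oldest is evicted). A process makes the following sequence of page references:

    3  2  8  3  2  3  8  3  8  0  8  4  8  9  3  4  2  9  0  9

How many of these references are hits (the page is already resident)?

3 → miss, frames (3)
2 → miss, frames (3 2)
8 → miss, frames (3 2 8)
3 → hit
2 → hit
3 → hit
8 → hit
3 → hit
8 → hit
0 → miss, frames (2 3 8 0)
8 → hit
4 → miss, evict 2, frames (3 0 8 4)
8 → hit
9 → miss, evict 3, frames (0 4 8 9)
3 → miss, evict 0, frames (4 8 9 3)
4 → hit
2 → miss, evict 8, frames (9 3 4 2)
9 → hit
0 → miss, evict 3, frames (4 2 9 0)
9 → hit
Hits: 11.

11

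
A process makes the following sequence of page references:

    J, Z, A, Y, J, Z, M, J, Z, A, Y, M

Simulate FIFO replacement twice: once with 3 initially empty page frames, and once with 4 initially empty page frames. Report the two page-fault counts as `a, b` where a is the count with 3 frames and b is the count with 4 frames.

3 frames: F F F F F F F . . F F . → 9 faults.
4 frames: F F F F . . F F F F F F → 10 faults.
10 > 9: adding a frame increased faults — Belady's anomaly.

9, 10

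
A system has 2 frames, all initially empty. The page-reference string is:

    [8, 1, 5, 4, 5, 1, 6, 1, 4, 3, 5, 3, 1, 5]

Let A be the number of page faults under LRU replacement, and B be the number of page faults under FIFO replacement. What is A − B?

Under LRU: F F F F . F F . F F F . F F → 11 faults.
Under FIFO: F F F F . F F . F F F . F . → 10 faults.
A − B = 11 − 10 = 1.

1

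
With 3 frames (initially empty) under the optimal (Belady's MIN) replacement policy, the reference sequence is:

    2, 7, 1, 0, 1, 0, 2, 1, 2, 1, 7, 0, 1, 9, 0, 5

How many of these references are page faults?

7

2: fault, frames {2}
7: fault, frames {2,7}
1: fault, frames {2,7,1}
0: fault, evict 7, frames {2,1,0}
1: hit
0: hit
2: hit
1: hit
2: hit
1: hit
7: fault, evict 2, frames {1,0,7}
0: hit
1: hit
9: fault, evict 7, frames {1,0,9}
0: hit
5: fault, evict 9, frames {1,0,5}
Page faults: 7.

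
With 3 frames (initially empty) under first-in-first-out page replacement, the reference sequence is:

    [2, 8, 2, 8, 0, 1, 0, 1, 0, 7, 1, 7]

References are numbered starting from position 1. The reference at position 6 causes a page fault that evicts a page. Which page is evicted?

2

pos 1: 2 → miss, frames [2]
pos 2: 8 → miss, frames [2, 8]
pos 3: 2 → hit
pos 4: 8 → hit
pos 5: 0 → miss, frames [2, 8, 0]
pos 6: 1 → miss, evict 2, frames [8, 0, 1]
At position 6, page 2 is evicted.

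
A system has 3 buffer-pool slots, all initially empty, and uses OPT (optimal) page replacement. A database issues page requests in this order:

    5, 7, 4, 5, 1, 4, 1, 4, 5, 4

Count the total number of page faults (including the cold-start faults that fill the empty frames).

5 -> miss, frames {5}
7 -> miss, frames {5,7}
4 -> miss, frames {5,7,4}
5 -> hit
1 -> miss, evict 7, frames {5,4,1}
4 -> hit
1 -> hit
4 -> hit
5 -> hit
4 -> hit
Page faults: 4.

4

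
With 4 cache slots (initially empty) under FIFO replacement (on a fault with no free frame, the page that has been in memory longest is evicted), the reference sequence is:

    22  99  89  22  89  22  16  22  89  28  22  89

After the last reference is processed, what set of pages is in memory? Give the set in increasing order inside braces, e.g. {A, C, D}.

{16, 22, 28, 89}

22: fault, frames (22)
99: fault, frames (22 99)
89: fault, frames (22 99 89)
22: hit
89: hit
22: hit
16: fault, frames (22 99 89 16)
22: hit
89: hit
28: fault, evict 22, frames (99 89 16 28)
22: fault, evict 99, frames (89 16 28 22)
89: hit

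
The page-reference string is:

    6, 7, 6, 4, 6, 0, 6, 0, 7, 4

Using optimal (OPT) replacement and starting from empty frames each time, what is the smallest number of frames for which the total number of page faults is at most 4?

f=1: 10 faults
f=2: 6 faults
f=3: 5 faults
f=4: 4 faults
Smallest f with faults ≤ 4 is 4.

4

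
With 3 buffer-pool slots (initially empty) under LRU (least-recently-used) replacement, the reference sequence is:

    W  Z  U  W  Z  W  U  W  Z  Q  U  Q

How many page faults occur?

5

W: miss, frames {W}
Z: miss, frames {W,Z}
U: miss, frames {W,Z,U}
W: hit
Z: hit
W: hit
U: hit
W: hit
Z: hit
Q: miss, evict U, frames {W,Z,Q}
U: miss, evict W, frames {Z,Q,U}
Q: hit
Page faults: 5.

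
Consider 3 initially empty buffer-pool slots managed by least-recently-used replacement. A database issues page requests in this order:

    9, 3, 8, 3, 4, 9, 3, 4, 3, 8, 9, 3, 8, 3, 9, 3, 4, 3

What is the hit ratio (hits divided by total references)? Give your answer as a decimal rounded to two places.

9 -> fault, frames (9)
3 -> fault, frames (9 3)
8 -> fault, frames (9 3 8)
3 -> hit
4 -> fault, evict 9, frames (8 3 4)
9 -> fault, evict 8, frames (3 4 9)
3 -> hit
4 -> hit
3 -> hit
8 -> fault, evict 9, frames (4 3 8)
9 -> fault, evict 4, frames (3 8 9)
3 -> hit
8 -> hit
3 -> hit
9 -> hit
3 -> hit
4 -> fault, evict 8, frames (9 3 4)
3 -> hit
Hits: 10 of 18 references → 10/18 = 0.5556.

0.56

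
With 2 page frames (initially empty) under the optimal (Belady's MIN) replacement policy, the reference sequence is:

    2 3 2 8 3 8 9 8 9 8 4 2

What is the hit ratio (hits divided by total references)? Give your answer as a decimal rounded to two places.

0.50

2 -> fault, frames [2]
3 -> fault, frames [2, 3]
2 -> hit
8 -> fault, evict 2, frames [3, 8]
3 -> hit
8 -> hit
9 -> fault, evict 3, frames [8, 9]
8 -> hit
9 -> hit
8 -> hit
4 -> fault, evict 9, frames [8, 4]
2 -> fault, evict 4, frames [8, 2]
Hits: 6 of 12 references → 6/12 = 0.5000.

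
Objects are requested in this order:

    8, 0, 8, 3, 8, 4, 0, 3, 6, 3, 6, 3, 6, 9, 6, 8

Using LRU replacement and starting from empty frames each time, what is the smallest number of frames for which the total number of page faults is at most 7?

f=1: 16 faults
f=2: 9 faults
f=3: 9 faults
f=4: 7 faults
f=5: 7 faults
f=6: 6 faults
Smallest f with faults ≤ 7 is 4.

4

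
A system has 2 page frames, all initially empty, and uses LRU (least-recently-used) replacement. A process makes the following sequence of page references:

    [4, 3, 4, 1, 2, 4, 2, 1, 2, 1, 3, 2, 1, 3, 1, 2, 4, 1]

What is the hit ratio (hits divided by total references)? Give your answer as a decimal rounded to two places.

4 → miss, frames {4}
3 → miss, frames {4,3}
4 → hit
1 → miss, evict 3, frames {4,1}
2 → miss, evict 4, frames {1,2}
4 → miss, evict 1, frames {2,4}
2 → hit
1 → miss, evict 4, frames {2,1}
2 → hit
1 → hit
3 → miss, evict 2, frames {1,3}
2 → miss, evict 1, frames {3,2}
1 → miss, evict 3, frames {2,1}
3 → miss, evict 2, frames {1,3}
1 → hit
2 → miss, evict 3, frames {1,2}
4 → miss, evict 1, frames {2,4}
1 → miss, evict 2, frames {4,1}
Hits: 5 of 18 references → 5/18 = 0.2778.

0.28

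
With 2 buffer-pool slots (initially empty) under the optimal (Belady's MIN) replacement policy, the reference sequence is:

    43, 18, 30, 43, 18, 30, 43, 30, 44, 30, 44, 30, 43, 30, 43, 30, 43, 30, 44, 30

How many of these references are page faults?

8

43: fault, frames [43]
18: fault, frames [43, 18]
30: fault, evict 18, frames [43, 30]
43: hit
18: fault, evict 43, frames [30, 18]
30: hit
43: fault, evict 18, frames [30, 43]
30: hit
44: fault, evict 43, frames [30, 44]
30: hit
44: hit
30: hit
43: fault, evict 44, frames [30, 43]
30: hit
43: hit
30: hit
43: hit
30: hit
44: fault, evict 43, frames [30, 44]
30: hit
Page faults: 8.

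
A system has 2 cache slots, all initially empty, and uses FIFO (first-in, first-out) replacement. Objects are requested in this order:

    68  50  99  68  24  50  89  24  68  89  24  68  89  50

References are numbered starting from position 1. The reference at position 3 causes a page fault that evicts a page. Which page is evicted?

68

pos 1: 68 → fault, frames (68)
pos 2: 50 → fault, frames (68 50)
pos 3: 99 → fault, evict 68, frames (50 99)
At position 3, page 68 is evicted.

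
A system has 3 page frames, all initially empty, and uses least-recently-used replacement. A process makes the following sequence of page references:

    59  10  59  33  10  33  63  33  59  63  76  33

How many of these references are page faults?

7

59: fault, frames {59}
10: fault, frames {59,10}
59: hit
33: fault, frames {10,59,33}
10: hit
33: hit
63: fault, evict 59, frames {10,33,63}
33: hit
59: fault, evict 10, frames {63,33,59}
63: hit
76: fault, evict 33, frames {59,63,76}
33: fault, evict 59, frames {63,76,33}
Page faults: 7.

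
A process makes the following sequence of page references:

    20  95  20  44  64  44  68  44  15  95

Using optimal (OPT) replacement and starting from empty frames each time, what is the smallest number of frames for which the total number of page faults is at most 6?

f=1: 10 faults
f=2: 7 faults
f=3: 6 faults
f=4: 6 faults
f=5: 6 faults
f=6: 6 faults
Smallest f with faults ≤ 6 is 3.

3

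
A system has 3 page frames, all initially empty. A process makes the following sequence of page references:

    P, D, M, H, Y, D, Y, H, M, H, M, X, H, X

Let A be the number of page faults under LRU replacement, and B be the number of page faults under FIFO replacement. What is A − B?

Under LRU: F F F F F F . . F . . F . . → 8 faults.
Under FIFO: F F F F F F . . F F . F . . → 9 faults.
A − B = 8 − 9 = -1.

-1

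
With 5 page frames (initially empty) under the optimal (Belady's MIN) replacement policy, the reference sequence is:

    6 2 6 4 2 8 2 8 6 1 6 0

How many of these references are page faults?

6: miss, frames {6}
2: miss, frames {6,2}
6: hit
4: miss, frames {6,2,4}
2: hit
8: miss, frames {6,2,4,8}
2: hit
8: hit
6: hit
1: miss, frames {6,2,4,8,1}
6: hit
0: miss, evict 1, frames {6,2,4,8,0}
Page faults: 6.

6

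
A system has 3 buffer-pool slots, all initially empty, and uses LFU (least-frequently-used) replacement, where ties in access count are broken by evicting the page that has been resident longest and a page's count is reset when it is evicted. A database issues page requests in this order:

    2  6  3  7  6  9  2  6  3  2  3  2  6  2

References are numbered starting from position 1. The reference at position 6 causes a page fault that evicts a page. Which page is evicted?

pos 1: 2 → miss, frames (2)
pos 2: 6 → miss, frames (2 6)
pos 3: 3 → miss, frames (2 6 3)
pos 4: 7 → miss, evict 2, frames (6 3 7)
pos 5: 6 → hit
pos 6: 9 → miss, evict 3, frames (6 7 9)
At position 6, page 3 is evicted.

3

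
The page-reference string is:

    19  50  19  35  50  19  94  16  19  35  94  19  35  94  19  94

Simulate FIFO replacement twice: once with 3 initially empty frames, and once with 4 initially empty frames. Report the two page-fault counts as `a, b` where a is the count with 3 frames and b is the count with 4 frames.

8, 6

3 frames: F F . F . . F F F F F . . . . . → 8 faults.
4 frames: F F . F . . F F F . . . . . . . → 6 faults.
6 < 8: adding a frame reduced faults, as is typical.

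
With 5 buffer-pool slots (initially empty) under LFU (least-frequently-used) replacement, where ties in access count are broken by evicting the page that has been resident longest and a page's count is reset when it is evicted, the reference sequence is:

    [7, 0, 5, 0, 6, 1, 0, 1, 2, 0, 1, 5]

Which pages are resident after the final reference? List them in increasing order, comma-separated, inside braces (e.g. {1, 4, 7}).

{0, 1, 2, 5, 6}

7 -> fault, frames (7)
0 -> fault, frames (7 0)
5 -> fault, frames (7 0 5)
0 -> hit
6 -> fault, frames (7 0 5 6)
1 -> fault, frames (7 0 5 6 1)
0 -> hit
1 -> hit
2 -> fault, evict 7, frames (0 5 6 1 2)
0 -> hit
1 -> hit
5 -> hit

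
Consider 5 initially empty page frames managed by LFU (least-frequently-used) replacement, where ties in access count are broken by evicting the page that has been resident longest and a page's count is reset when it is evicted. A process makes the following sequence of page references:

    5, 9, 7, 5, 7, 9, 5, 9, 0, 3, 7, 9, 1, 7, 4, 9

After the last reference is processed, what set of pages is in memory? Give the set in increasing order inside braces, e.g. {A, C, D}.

5: miss, frames {5}
9: miss, frames {5,9}
7: miss, frames {5,9,7}
5: hit
7: hit
9: hit
5: hit
9: hit
0: miss, frames {5,9,7,0}
3: miss, frames {5,9,7,0,3}
7: hit
9: hit
1: miss, evict 0, frames {5,9,7,3,1}
7: hit
4: miss, evict 3, frames {5,9,7,1,4}
9: hit

{1, 4, 5, 7, 9}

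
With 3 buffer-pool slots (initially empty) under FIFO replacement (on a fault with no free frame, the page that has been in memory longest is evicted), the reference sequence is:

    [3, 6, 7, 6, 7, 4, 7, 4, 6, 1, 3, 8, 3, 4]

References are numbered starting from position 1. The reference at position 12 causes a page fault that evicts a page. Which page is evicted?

pos 1: 3 -> miss, frames (3)
pos 2: 6 -> miss, frames (3 6)
pos 3: 7 -> miss, frames (3 6 7)
pos 4: 6 -> hit
pos 5: 7 -> hit
pos 6: 4 -> miss, evict 3, frames (6 7 4)
pos 7: 7 -> hit
pos 8: 4 -> hit
pos 9: 6 -> hit
pos 10: 1 -> miss, evict 6, frames (7 4 1)
pos 11: 3 -> miss, evict 7, frames (4 1 3)
pos 12: 8 -> miss, evict 4, frames (1 3 8)
At position 12, page 4 is evicted.

4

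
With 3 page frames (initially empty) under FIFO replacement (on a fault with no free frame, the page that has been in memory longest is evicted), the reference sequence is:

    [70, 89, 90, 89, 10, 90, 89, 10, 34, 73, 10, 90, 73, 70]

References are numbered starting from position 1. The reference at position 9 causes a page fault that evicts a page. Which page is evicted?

pos 1: 70 -> miss, frames [70]
pos 2: 89 -> miss, frames [70, 89]
pos 3: 90 -> miss, frames [70, 89, 90]
pos 4: 89 -> hit
pos 5: 10 -> miss, evict 70, frames [89, 90, 10]
pos 6: 90 -> hit
pos 7: 89 -> hit
pos 8: 10 -> hit
pos 9: 34 -> miss, evict 89, frames [90, 10, 34]
At position 9, page 89 is evicted.

89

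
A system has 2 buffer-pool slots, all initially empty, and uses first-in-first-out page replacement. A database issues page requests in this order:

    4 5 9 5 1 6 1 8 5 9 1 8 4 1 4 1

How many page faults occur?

4 → miss, frames (4)
5 → miss, frames (4 5)
9 → miss, evict 4, frames (5 9)
5 → hit
1 → miss, evict 5, frames (9 1)
6 → miss, evict 9, frames (1 6)
1 → hit
8 → miss, evict 1, frames (6 8)
5 → miss, evict 6, frames (8 5)
9 → miss, evict 8, frames (5 9)
1 → miss, evict 5, frames (9 1)
8 → miss, evict 9, frames (1 8)
4 → miss, evict 1, frames (8 4)
1 → miss, evict 8, frames (4 1)
4 → hit
1 → hit
Page faults: 12.

12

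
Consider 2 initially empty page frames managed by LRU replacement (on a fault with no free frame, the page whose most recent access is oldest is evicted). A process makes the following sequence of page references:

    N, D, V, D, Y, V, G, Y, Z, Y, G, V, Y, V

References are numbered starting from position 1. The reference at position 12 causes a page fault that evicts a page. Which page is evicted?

pos 1: N -> fault, frames (N)
pos 2: D -> fault, frames (N D)
pos 3: V -> fault, evict N, frames (D V)
pos 4: D -> hit
pos 5: Y -> fault, evict V, frames (D Y)
pos 6: V -> fault, evict D, frames (Y V)
pos 7: G -> fault, evict Y, frames (V G)
pos 8: Y -> fault, evict V, frames (G Y)
pos 9: Z -> fault, evict G, frames (Y Z)
pos 10: Y -> hit
pos 11: G -> fault, evict Z, frames (Y G)
pos 12: V -> fault, evict Y, frames (G V)
At position 12, page Y is evicted.

Y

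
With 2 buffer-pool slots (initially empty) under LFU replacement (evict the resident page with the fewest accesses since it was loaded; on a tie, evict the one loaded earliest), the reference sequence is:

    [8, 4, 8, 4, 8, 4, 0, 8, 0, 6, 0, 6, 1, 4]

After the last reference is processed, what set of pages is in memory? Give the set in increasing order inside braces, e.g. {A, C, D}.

8: miss, frames {8}
4: miss, frames {8,4}
8: hit
4: hit
8: hit
4: hit
0: miss, evict 8, frames {4,0}
8: miss, evict 0, frames {4,8}
0: miss, evict 8, frames {4,0}
6: miss, evict 0, frames {4,6}
0: miss, evict 6, frames {4,0}
6: miss, evict 0, frames {4,6}
1: miss, evict 6, frames {4,1}
4: hit

{1, 4}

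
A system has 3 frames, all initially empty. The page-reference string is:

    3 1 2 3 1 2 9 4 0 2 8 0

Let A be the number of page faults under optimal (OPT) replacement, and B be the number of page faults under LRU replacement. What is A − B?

Under OPT: F F F . . . F F F . F . → 7 faults.
Under LRU: F F F . . . F F F F F . → 8 faults.
A − B = 7 − 8 = -1.

-1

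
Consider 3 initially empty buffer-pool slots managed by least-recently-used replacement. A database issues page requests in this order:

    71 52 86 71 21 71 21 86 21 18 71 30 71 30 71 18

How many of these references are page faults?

7

71: fault, frames (71)
52: fault, frames (71 52)
86: fault, frames (71 52 86)
71: hit
21: fault, evict 52, frames (86 71 21)
71: hit
21: hit
86: hit
21: hit
18: fault, evict 71, frames (86 21 18)
71: fault, evict 86, frames (21 18 71)
30: fault, evict 21, frames (18 71 30)
71: hit
30: hit
71: hit
18: hit
Page faults: 7.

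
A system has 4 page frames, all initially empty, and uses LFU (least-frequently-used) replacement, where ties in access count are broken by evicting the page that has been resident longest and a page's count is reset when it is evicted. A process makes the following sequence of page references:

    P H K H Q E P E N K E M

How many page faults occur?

P → fault, frames [P]
H → fault, frames [P, H]
K → fault, frames [P, H, K]
H → hit
Q → fault, frames [P, H, K, Q]
E → fault, evict P, frames [H, K, Q, E]
P → fault, evict K, frames [H, Q, E, P]
E → hit
N → fault, evict Q, frames [H, E, P, N]
K → fault, evict P, frames [H, E, N, K]
E → hit
M → fault, evict N, frames [H, E, K, M]
Page faults: 9.

9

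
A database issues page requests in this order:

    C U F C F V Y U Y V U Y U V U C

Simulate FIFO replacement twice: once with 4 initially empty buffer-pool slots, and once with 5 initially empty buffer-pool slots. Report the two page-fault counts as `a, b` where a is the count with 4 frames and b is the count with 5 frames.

6, 5

4 frames: F F F . . F F . . . . . . . . F → 6 faults.
5 frames: F F F . . F F . . . . . . . . . → 5 faults.
5 < 6: adding a frame reduced faults, as is typical.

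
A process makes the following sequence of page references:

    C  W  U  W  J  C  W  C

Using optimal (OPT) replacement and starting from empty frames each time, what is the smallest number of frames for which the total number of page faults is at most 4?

f=1: 8 faults
f=2: 5 faults
f=3: 4 faults
f=4: 4 faults
Smallest f with faults ≤ 4 is 3.

3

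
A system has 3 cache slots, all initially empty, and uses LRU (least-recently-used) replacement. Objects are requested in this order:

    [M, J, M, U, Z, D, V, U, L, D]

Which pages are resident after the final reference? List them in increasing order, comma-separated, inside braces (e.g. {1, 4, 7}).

M -> miss, frames (M)
J -> miss, frames (M J)
M -> hit
U -> miss, frames (J M U)
Z -> miss, evict J, frames (M U Z)
D -> miss, evict M, frames (U Z D)
V -> miss, evict U, frames (Z D V)
U -> miss, evict Z, frames (D V U)
L -> miss, evict D, frames (V U L)
D -> miss, evict V, frames (U L D)

{D, L, U}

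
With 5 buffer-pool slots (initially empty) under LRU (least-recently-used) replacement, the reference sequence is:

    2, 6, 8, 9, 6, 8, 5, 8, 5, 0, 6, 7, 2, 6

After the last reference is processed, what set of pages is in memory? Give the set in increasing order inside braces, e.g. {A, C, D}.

{0, 2, 5, 6, 7}

2: miss, frames [2]
6: miss, frames [2, 6]
8: miss, frames [2, 6, 8]
9: miss, frames [2, 6, 8, 9]
6: hit
8: hit
5: miss, frames [2, 9, 6, 8, 5]
8: hit
5: hit
0: miss, evict 2, frames [9, 6, 8, 5, 0]
6: hit
7: miss, evict 9, frames [8, 5, 0, 6, 7]
2: miss, evict 8, frames [5, 0, 6, 7, 2]
6: hit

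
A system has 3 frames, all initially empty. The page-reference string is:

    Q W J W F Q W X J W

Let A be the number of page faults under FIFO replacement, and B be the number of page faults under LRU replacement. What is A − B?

Under FIFO: F F F . F F F F F . → 8 faults.
Under LRU: F F F . F F . F F . → 7 faults.
A − B = 8 − 7 = 1.

1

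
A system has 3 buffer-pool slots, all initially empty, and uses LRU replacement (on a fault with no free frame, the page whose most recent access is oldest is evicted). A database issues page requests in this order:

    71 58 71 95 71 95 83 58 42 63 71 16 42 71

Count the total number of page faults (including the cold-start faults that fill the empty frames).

71: fault, frames (71)
58: fault, frames (71 58)
71: hit
95: fault, frames (58 71 95)
71: hit
95: hit
83: fault, evict 58, frames (71 95 83)
58: fault, evict 71, frames (95 83 58)
42: fault, evict 95, frames (83 58 42)
63: fault, evict 83, frames (58 42 63)
71: fault, evict 58, frames (42 63 71)
16: fault, evict 42, frames (63 71 16)
42: fault, evict 63, frames (71 16 42)
71: hit
Page faults: 10.

10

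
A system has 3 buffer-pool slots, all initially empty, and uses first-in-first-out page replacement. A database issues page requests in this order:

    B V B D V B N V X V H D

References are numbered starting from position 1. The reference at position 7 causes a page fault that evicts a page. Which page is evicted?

pos 1: B: fault, frames {B}
pos 2: V: fault, frames {B,V}
pos 3: B: hit
pos 4: D: fault, frames {B,V,D}
pos 5: V: hit
pos 6: B: hit
pos 7: N: fault, evict B, frames {V,D,N}
At position 7, page B is evicted.

B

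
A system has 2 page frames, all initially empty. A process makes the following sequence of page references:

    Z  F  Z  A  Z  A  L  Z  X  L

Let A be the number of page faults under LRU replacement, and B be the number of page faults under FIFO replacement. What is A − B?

Under LRU: F F . F . . F F F F → 7 faults.
Under FIFO: F F . F F . F . F . → 6 faults.
A − B = 7 − 6 = 1.

1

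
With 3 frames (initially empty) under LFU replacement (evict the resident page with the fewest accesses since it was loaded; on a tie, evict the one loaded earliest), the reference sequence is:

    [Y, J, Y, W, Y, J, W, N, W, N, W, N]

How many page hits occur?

8

Y: fault, frames [Y]
J: fault, frames [Y, J]
Y: hit
W: fault, frames [Y, J, W]
Y: hit
J: hit
W: hit
N: fault, evict J, frames [Y, W, N]
W: hit
N: hit
W: hit
N: hit
Hits: 8.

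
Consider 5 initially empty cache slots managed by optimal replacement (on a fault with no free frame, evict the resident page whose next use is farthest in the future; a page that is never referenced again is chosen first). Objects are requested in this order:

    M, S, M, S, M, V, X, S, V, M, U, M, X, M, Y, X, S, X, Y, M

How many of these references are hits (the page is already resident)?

M -> miss, frames (M)
S -> miss, frames (M S)
M -> hit
S -> hit
M -> hit
V -> miss, frames (M S V)
X -> miss, frames (M S V X)
S -> hit
V -> hit
M -> hit
U -> miss, frames (M S V X U)
M -> hit
X -> hit
M -> hit
Y -> miss, evict U, frames (M S V X Y)
X -> hit
S -> hit
X -> hit
Y -> hit
M -> hit
Hits: 14.

14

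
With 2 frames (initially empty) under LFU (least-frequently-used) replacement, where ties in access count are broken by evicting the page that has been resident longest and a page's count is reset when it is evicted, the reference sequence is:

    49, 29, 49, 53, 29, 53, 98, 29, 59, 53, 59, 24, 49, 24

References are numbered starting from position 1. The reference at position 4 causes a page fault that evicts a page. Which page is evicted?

pos 1: 49: miss, frames {49}
pos 2: 29: miss, frames {49,29}
pos 3: 49: hit
pos 4: 53: miss, evict 29, frames {49,53}
At position 4, page 29 is evicted.

29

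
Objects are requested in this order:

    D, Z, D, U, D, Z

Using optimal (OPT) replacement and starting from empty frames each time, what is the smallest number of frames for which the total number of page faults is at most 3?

3

f=1: 6 faults
f=2: 4 faults
f=3: 3 faults
Smallest f with faults ≤ 3 is 3.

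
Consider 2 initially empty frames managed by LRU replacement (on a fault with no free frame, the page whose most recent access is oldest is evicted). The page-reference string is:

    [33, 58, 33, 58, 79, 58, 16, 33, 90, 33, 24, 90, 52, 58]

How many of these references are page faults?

33: miss, frames [33]
58: miss, frames [33, 58]
33: hit
58: hit
79: miss, evict 33, frames [58, 79]
58: hit
16: miss, evict 79, frames [58, 16]
33: miss, evict 58, frames [16, 33]
90: miss, evict 16, frames [33, 90]
33: hit
24: miss, evict 90, frames [33, 24]
90: miss, evict 33, frames [24, 90]
52: miss, evict 24, frames [90, 52]
58: miss, evict 90, frames [52, 58]
Page faults: 10.

10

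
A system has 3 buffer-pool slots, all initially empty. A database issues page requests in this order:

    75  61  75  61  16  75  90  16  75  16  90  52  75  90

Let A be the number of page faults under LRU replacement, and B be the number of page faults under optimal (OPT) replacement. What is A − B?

Under LRU: F F . . F . F . . . . F F . → 6 faults.
Under OPT: F F . . F . F . . . . F . . → 5 faults.
A − B = 6 − 5 = 1.

1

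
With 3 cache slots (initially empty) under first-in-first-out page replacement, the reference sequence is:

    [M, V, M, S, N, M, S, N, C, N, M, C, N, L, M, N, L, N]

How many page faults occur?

8

M: fault, frames {M}
V: fault, frames {M,V}
M: hit
S: fault, frames {M,V,S}
N: fault, evict M, frames {V,S,N}
M: fault, evict V, frames {S,N,M}
S: hit
N: hit
C: fault, evict S, frames {N,M,C}
N: hit
M: hit
C: hit
N: hit
L: fault, evict N, frames {M,C,L}
M: hit
N: fault, evict M, frames {C,L,N}
L: hit
N: hit
Page faults: 8.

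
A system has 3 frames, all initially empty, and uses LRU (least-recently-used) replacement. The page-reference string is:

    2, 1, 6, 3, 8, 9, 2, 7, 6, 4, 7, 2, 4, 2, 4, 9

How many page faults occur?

2: miss, frames {2}
1: miss, frames {2,1}
6: miss, frames {2,1,6}
3: miss, evict 2, frames {1,6,3}
8: miss, evict 1, frames {6,3,8}
9: miss, evict 6, frames {3,8,9}
2: miss, evict 3, frames {8,9,2}
7: miss, evict 8, frames {9,2,7}
6: miss, evict 9, frames {2,7,6}
4: miss, evict 2, frames {7,6,4}
7: hit
2: miss, evict 6, frames {4,7,2}
4: hit
2: hit
4: hit
9: miss, evict 7, frames {2,4,9}
Page faults: 12.

12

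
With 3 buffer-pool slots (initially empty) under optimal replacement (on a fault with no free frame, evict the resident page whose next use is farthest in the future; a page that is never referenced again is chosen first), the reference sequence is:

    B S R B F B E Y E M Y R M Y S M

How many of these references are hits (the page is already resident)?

B → fault, frames {B}
S → fault, frames {B,S}
R → fault, frames {B,S,R}
B → hit
F → fault, evict S, frames {B,R,F}
B → hit
E → fault, evict F, frames {B,R,E}
Y → fault, evict B, frames {R,E,Y}
E → hit
M → fault, evict E, frames {R,Y,M}
Y → hit
R → hit
M → hit
Y → hit
S → fault, evict Y, frames {R,M,S}
M → hit
Hits: 8.

8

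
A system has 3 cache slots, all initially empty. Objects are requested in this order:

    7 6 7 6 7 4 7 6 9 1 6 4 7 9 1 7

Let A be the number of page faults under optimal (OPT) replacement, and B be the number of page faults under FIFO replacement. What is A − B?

-3

Under OPT: F F . . . F . . F F . . F F . . → 7 faults.
Under FIFO: F F . . . F . . F F F F F F F . → 10 faults.
A − B = 7 − 10 = -3.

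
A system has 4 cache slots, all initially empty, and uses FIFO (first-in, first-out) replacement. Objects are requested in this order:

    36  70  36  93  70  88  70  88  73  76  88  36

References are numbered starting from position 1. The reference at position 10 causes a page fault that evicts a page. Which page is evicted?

pos 1: 36 -> miss, frames {36}
pos 2: 70 -> miss, frames {36,70}
pos 3: 36 -> hit
pos 4: 93 -> miss, frames {36,70,93}
pos 5: 70 -> hit
pos 6: 88 -> miss, frames {36,70,93,88}
pos 7: 70 -> hit
pos 8: 88 -> hit
pos 9: 73 -> miss, evict 36, frames {70,93,88,73}
pos 10: 76 -> miss, evict 70, frames {93,88,73,76}
At position 10, page 70 is evicted.

70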